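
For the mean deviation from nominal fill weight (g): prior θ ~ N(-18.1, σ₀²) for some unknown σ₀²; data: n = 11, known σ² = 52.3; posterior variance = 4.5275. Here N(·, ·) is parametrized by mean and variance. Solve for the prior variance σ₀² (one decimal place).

σ₀² = 94.8

For the Normal–Normal model with known σ², precisions add: τ_n = τ₀ + n/σ².
So 1/σ₀² = 1/4.5275 − 11/52.3 = 0.220872 − 0.210325 = 0.010547.
Hence σ₀² = 1/0.010547 ≈ 94.8.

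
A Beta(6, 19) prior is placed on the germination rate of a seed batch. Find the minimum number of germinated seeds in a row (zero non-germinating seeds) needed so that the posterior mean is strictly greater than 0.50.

k = 14

After k germinated seeds and 0 non-germinating seeds the posterior is Beta(6+k, 19), with mean (6+k)/(6+19+k).
Set (6+k)/(25+k) > 0.50 and solve: k > (0.50·25 − 6)/(1 − 0.50) = 13.000.
The smallest integer exceeding 13.000 is 14.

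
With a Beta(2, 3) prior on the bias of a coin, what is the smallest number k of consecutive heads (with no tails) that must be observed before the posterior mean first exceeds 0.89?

After k heads and 0 tails the posterior is Beta(2+k, 3), with mean (2+k)/(2+3+k).
Set (2+k)/(5+k) > 0.89 and solve: k > (0.89·5 − 2)/(1 − 0.89) = 22.273.
The smallest integer exceeding 22.273 is 23.

k = 23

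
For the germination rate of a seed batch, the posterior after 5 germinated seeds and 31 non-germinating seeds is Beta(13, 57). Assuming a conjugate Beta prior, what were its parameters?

Under Beta–binomial conjugacy the posterior parameters are (α+s, β+f).
Subtract the data counts: 13−5=8, 57−31=26.

Beta(8, 26)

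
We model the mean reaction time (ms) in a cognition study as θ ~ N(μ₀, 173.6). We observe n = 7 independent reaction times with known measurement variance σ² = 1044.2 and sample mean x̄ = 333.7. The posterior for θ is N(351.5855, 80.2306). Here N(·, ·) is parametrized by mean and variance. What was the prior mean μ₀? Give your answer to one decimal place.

μ₀ = 372.4

The posterior mean is a precision-weighted average: μ_n = (τ₀μ₀ + τ_data·x̄)/(τ₀+τ_data), with τ₀=1/σ₀² and τ_data=n/σ².
Here τ₀ = 1/173.6 = 0.005760 and τ_data = 7/1044.2 = 0.006704, so τ_n = 0.012464.
Rearranging for μ₀: μ₀ = (μ_n·τ_n − τ_data·x̄)/τ₀ = (351.5855·0.012464 − 0.006704·333.7) / 0.005760 = 2.145037/0.005760 ≈ 372.4.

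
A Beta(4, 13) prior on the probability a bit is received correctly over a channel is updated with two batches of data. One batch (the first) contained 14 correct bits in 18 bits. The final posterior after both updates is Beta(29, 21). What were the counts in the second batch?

11 correct bits and 4 errors

Sequential conjugate updates are equivalent to a single update on the pooled data, so total successes = posterior α − prior α and total failures = posterior β − prior β.
Total across both batches: 29−4=25 correct bits, 21−13=8 errors.
Subtract the first batch: 25−14=11 correct bits and 8−4=4 errors.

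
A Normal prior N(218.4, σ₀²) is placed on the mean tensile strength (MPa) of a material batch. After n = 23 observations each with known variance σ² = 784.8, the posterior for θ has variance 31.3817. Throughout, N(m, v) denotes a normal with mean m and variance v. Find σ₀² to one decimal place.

Posterior precision equals prior precision plus data precision: 1/σ_n² = 1/σ₀² + n/σ².
So 1/σ₀² = 1/31.3817 − 23/784.8 = 0.031866 − 0.029307 = 0.002559.
Hence σ₀² = 1/0.002559 ≈ 390.8.

σ₀² = 390.8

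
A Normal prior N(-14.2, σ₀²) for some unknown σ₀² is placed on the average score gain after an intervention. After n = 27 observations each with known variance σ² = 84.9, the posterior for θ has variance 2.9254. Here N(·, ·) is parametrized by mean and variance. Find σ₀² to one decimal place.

σ₀² = 42.0

For the Normal–Normal model with known σ², precisions add: τ_n = τ₀ + n/σ².
So 1/σ₀² = 1/2.9254 − 27/84.9 = 0.341834 − 0.318021 = 0.023813.
Hence σ₀² = 1/0.023813 ≈ 42.0.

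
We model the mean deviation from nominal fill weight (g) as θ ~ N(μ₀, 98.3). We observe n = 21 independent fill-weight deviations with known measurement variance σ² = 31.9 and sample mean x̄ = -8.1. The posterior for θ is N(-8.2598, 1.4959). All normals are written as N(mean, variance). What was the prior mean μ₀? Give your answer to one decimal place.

μ₀ = -18.6

The posterior mean is a precision-weighted average: μ_n = (τ₀μ₀ + τ_data·x̄)/(τ₀+τ_data), with τ₀=1/σ₀² and τ_data=n/σ².
Here τ₀ = 1/98.3 = 0.010173 and τ_data = 21/31.9 = 0.658307, so τ_n = 0.668480.
Rearranging for μ₀: μ₀ = (μ_n·τ_n − τ_data·x̄)/τ₀ = (-8.2598·0.668480 − 0.658307·-8.1) / 0.010173 = -0.189224/0.010173 ≈ -18.6.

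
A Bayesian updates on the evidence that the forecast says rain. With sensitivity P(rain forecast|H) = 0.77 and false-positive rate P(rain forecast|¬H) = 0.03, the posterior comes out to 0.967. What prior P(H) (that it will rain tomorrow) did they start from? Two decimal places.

P(H) = 0.53

Bayes' rule in odds form gives O(H|E) = O(H)·[P(E|H)/P(E|¬H)], hence O(H) = O(H|E)/LR.
Posterior odds = 0.967/(1−0.967) = 29.3030. LR = 0.77/0.03 = 25.6667.
Prior odds = 29.3030/25.6667 = 1.1417, so P(H) = 1.1417/(1+1.1417) ≈ 0.53.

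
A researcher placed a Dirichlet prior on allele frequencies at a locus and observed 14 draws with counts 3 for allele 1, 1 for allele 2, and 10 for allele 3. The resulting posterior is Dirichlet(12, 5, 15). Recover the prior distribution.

For a Dirichlet(α) prior with multinomial counts c, the posterior is Dirichlet(α + c) componentwise.
Subtract each count from the matching posterior parameter: 12−3=9, 5−1=4, 15−10=5.

Dirichlet(9, 4, 5)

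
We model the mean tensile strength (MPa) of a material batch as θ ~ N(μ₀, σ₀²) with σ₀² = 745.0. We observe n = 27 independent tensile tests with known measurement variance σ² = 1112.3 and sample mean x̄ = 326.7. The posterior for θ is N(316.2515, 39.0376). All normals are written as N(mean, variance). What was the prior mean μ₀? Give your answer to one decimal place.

With known observation variance, the Normal–Normal posterior has precision τ_n = τ₀ + n/σ² and mean μ_n = (τ₀μ₀ + (n/σ²)x̄)/τ_n.
Here τ₀ = 1/745.0 = 0.001342 and τ_data = 27/1112.3 = 0.024274, so τ_n = 0.025616.
Rearranging for μ₀: μ₀ = (μ_n·τ_n − τ_data·x̄)/τ₀ = (316.2515·0.025616 − 0.024274·326.7) / 0.001342 = 0.170783/0.001342 ≈ 127.3.

μ₀ = 127.3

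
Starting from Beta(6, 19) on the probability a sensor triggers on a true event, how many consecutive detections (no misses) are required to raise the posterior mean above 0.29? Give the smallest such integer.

k = 2

After k detections and 0 misses the posterior is Beta(6+k, 19), with mean (6+k)/(6+19+k).
Set (6+k)/(25+k) > 0.29 and solve: k > (0.29·25 − 6)/(1 − 0.29) = 1.761.
The smallest integer exceeding 1.761 is 2, and checking k=2: (8)/(27) = 0.2963 > 0.29.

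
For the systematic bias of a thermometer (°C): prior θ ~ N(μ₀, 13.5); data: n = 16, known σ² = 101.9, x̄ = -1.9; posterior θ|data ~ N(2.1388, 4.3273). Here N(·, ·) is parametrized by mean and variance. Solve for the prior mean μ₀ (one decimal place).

The posterior mean is a precision-weighted average: μ_n = (τ₀μ₀ + τ_data·x̄)/(τ₀+τ_data), with τ₀=1/σ₀² and τ_data=n/σ².
Here τ₀ = 1/13.5 = 0.074074 and τ_data = 16/101.9 = 0.157017, so τ_n = 0.231091.
Rearranging for μ₀: μ₀ = (μ_n·τ_n − τ_data·x̄)/τ₀ = (2.1388·0.231091 − 0.157017·-1.9) / 0.074074 = 0.792590/0.074074 ≈ 10.7.

μ₀ = 10.7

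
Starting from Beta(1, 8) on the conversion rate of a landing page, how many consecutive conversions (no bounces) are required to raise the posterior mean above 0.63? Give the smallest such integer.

k = 13

After k conversions and 0 bounces the posterior is Beta(1+k, 8), with mean (1+k)/(1+8+k).
Set (1+k)/(9+k) > 0.63 and solve: k > (0.63·9 − 1)/(1 − 0.63) = 12.622.
The smallest integer exceeding 12.622 is 13, and checking k=13: (14)/(22) = 0.6364 > 0.63.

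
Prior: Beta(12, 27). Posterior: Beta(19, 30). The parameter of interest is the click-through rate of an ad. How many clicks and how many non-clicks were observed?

Under Beta–binomial conjugacy the posterior parameters are (a+s, b+f).
So s = 19 − 12 = 7 and f = 30 − 27 = 3.

7 clicks and 3 non-clicks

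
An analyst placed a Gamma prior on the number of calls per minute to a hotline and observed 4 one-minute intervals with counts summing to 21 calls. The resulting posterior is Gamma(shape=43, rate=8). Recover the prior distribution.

Gamma–Poisson conjugacy: posterior shape = α + Σxᵢ, posterior rate = β + n.
So α = 43 − 21 = 22 and β = 8 − 4 = 4.

Gamma(shape=22, rate=4)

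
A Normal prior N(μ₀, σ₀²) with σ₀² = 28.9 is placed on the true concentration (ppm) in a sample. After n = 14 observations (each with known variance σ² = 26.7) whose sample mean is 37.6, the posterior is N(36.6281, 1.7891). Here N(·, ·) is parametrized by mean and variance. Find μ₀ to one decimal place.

μ₀ = 21.9

With known observation variance, the Normal–Normal posterior has precision τ_n = τ₀ + n/σ² and mean μ_n = (τ₀μ₀ + (n/σ²)x̄)/τ_n.
Here τ₀ = 1/28.9 = 0.034602 and τ_data = 14/26.7 = 0.524345, so τ_n = 0.558947.
Rearranging for μ₀: μ₀ = (μ_n·τ_n − τ_data·x̄)/τ₀ = (36.6281·0.558947 − 0.524345·37.6) / 0.034602 = 0.757795/0.034602 ≈ 21.9.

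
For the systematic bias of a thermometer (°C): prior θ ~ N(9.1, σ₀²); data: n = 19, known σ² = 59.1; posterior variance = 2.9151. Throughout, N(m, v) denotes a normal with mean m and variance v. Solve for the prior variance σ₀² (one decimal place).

σ₀² = 46.4

Posterior precision equals prior precision plus data precision: 1/σ_n² = 1/σ₀² + n/σ².
So 1/σ₀² = 1/2.9151 − 19/59.1 = 0.343041 − 0.321489 = 0.021552.
Hence σ₀² = 1/0.021552 ≈ 46.4.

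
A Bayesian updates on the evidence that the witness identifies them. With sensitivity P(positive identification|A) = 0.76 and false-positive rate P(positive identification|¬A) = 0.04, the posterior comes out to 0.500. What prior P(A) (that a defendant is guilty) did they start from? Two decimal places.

Bayes' rule in odds form gives O(A|E) = O(A)·[P(E|A)/P(E|¬A)], hence O(A) = O(A|E)/LR.
Posterior odds = 0.500/(1−0.500) = 1.0000. LR = 0.76/0.04 = 19.0000.
Prior odds = 1.0000/19.0000 = 0.0526, so P(A) = 0.0526/(1+0.0526) ≈ 0.05.

P(A) = 0.05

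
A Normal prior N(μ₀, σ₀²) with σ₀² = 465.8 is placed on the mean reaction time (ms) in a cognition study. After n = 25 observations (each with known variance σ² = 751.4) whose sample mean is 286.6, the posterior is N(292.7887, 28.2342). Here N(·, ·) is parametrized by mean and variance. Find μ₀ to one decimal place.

The posterior mean is a precision-weighted average: μ_n = (τ₀μ₀ + τ_data·x̄)/(τ₀+τ_data), with τ₀=1/σ₀² and τ_data=n/σ².
Here τ₀ = 1/465.8 = 0.002147 and τ_data = 25/751.4 = 0.033271, so τ_n = 0.035418.
Rearranging for μ₀: μ₀ = (μ_n·τ_n − τ_data·x̄)/τ₀ = (292.7887·0.035418 − 0.033271·286.6) / 0.002147 = 0.834522/0.002147 ≈ 388.7.

μ₀ = 388.7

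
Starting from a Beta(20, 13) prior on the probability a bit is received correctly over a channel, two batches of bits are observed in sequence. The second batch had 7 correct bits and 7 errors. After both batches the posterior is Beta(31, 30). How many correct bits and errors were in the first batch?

4 correct bits and 10 errors

Sequential conjugate updates are equivalent to a single update on the pooled data, so total successes = posterior α − prior α and total failures = posterior β − prior β.
Total across both batches: 31−20=11 correct bits, 30−13=17 errors.
Subtract the second batch: 11−7=4 correct bits and 17−7=10 errors.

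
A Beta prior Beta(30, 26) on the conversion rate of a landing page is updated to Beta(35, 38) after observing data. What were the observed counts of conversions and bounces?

5 conversions and 12 bounces

Under Beta–binomial conjugacy the posterior parameters are (α+s, β+f).
Match parameters: s=35−30=5, f=38−26=12.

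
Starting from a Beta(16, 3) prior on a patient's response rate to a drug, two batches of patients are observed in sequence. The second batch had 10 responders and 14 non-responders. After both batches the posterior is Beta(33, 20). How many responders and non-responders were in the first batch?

7 responders and 3 non-responders

Because Beta–binomial updating is additive in the counts, the combined data contributed (α_post−α_prior, β_post−β_prior) successes and failures.
Total across both batches: 33−16=17 responders, 20−3=17 non-responders.
Subtract the second batch: 17−10=7 responders and 17−14=3 non-responders.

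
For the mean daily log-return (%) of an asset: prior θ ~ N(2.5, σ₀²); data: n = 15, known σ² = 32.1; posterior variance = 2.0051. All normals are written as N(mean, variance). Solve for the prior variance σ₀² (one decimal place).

σ₀² = 31.8

Posterior precision equals prior precision plus data precision: 1/σ_n² = 1/σ₀² + n/σ².
So 1/σ₀² = 1/2.0051 − 15/32.1 = 0.498728 − 0.467290 = 0.031438.
Hence σ₀² = 1/0.031438 ≈ 31.8.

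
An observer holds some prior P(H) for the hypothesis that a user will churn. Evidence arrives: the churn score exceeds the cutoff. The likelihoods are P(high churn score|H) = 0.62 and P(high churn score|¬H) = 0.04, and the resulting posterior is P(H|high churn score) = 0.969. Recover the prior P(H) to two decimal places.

P(H) = 0.67

Bayes' rule in odds form gives O(H|E) = O(H)·[P(E|H)/P(E|¬H)], hence O(H) = O(H|E)/LR.
Posterior odds = 0.969/(1−0.969) = 31.2581. LR = 0.62/0.04 = 15.5000.
Prior odds = 31.2581/15.5000 = 2.0167, so P(H) = 2.0167/(1+2.0167) ≈ 0.67.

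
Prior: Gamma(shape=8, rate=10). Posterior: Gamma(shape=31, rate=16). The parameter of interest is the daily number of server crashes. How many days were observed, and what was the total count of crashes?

Gamma–Poisson conjugacy: posterior shape = α + Σxᵢ, posterior rate = β + n.
Matching: Σxᵢ = 31 − 8 = 23 and n = 16 − 10 = 6.

n = 6 days with total 23 crashes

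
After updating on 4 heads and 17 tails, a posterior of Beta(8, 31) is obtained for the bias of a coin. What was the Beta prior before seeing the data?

Beta(4, 14)

A Beta(a, b) prior with s successes and f failures in binomial data gives a Beta(a+s, b+f) posterior.
So a = 8 − 4 = 4 and b = 31 − 17 = 14.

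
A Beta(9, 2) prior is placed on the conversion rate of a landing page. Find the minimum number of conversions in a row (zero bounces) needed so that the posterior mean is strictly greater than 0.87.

k = 5

After k conversions and 0 bounces the posterior is Beta(9+k, 2), with mean (9+k)/(9+2+k).
Set (9+k)/(11+k) > 0.87 and solve: k > (0.87·11 − 9)/(1 − 0.87) = 4.385.
The smallest integer exceeding 4.385 is 5, and checking k=5: (14)/(16) = 0.8750 > 0.87.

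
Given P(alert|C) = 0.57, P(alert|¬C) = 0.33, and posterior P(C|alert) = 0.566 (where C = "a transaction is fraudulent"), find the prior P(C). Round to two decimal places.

Bayes' rule in odds form gives O(C|E) = O(C)·[P(E|C)/P(E|¬C)], hence O(C) = O(C|E)/LR.
Posterior odds = 0.566/(1−0.566) = 1.3041. LR = 0.57/0.33 = 1.7273.
Prior odds = 1.3041/1.7273 = 0.7550, so P(C) = 0.7550/(1+0.7550) ≈ 0.43.

P(C) = 0.43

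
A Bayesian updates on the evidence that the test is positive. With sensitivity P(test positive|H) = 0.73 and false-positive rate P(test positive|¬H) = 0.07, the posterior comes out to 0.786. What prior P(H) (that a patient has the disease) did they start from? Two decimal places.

In odds form, posterior odds = prior odds × likelihood ratio, so prior odds = posterior odds ÷ LR.
Posterior odds = 0.786/(1−0.786) = 3.6729. LR = 0.73/0.07 = 10.4286.
Prior odds = 3.6729/10.4286 = 0.3522, so P(H) = 0.3522/(1+0.3522) ≈ 0.26.

P(H) = 0.26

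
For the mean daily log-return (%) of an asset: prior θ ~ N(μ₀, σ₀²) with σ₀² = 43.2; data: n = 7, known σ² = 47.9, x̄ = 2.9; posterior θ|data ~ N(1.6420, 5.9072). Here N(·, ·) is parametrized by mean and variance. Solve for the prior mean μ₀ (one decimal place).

With known observation variance, the Normal–Normal posterior has precision τ_n = τ₀ + n/σ² and mean μ_n = (τ₀μ₀ + (n/σ²)x̄)/τ_n.
Here τ₀ = 1/43.2 = 0.023148 and τ_data = 7/47.9 = 0.146138, so τ_n = 0.169286.
Rearranging for μ₀: μ₀ = (μ_n·τ_n − τ_data·x̄)/τ₀ = (1.6420·0.169286 − 0.146138·2.9) / 0.023148 = -0.145833/0.023148 ≈ -6.3.

μ₀ = -6.3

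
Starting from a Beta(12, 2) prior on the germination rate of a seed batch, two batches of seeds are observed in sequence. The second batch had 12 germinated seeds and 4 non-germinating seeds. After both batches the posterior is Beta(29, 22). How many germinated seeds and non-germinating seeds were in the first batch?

Sequential conjugate updates are equivalent to a single update on the pooled data, so total successes = posterior α − prior α and total failures = posterior β − prior β.
Total across both batches: 29−12=17 germinated seeds, 22−2=20 non-germinating seeds.
Subtract the second batch: 17−12=5 germinated seeds and 20−4=16 non-germinating seeds.

5 germinated seeds and 16 non-germinating seeds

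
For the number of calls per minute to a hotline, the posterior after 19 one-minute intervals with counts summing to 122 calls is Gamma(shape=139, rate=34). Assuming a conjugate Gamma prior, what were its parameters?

Gamma–Poisson conjugacy: posterior shape = α + Σxᵢ, posterior rate = β + n.
So α = 139 − 122 = 17 and β = 34 − 19 = 15.

Gamma(shape=17, rate=15)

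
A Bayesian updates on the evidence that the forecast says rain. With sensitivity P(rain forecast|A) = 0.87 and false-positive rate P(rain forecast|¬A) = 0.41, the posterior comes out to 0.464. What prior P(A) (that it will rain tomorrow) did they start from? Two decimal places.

Bayes' rule in odds form gives O(A|E) = O(A)·[P(E|A)/P(E|¬A)], hence O(A) = O(A|E)/LR.
Posterior odds = 0.464/(1−0.464) = 0.8657. LR = 0.87/0.41 = 2.1220.
Prior odds = 0.8657/2.1220 = 0.4080, so P(A) = 0.4080/(1+0.4080) ≈ 0.29.

P(A) = 0.29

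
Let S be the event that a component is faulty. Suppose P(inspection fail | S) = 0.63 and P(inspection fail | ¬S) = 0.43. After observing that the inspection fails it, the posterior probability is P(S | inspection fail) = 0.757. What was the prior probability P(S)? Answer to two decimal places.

In odds form, posterior odds = prior odds × likelihood ratio, so prior odds = posterior odds ÷ LR.
Posterior odds = 0.757/(1−0.757) = 3.1152. LR = 0.63/0.43 = 1.4651.
Prior odds = 3.1152/1.4651 = 2.1263, so P(S) = 2.1263/(1+2.1263) ≈ 0.68.

P(S) = 0.68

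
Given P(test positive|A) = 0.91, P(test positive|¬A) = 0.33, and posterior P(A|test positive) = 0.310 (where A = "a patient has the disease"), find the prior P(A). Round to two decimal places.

P(A) = 0.14

In odds form, posterior odds = prior odds × likelihood ratio, so prior odds = posterior odds ÷ LR.
Posterior odds = 0.310/(1−0.310) = 0.4493. LR = 0.91/0.33 = 2.7576.
Prior odds = 0.4493/2.7576 = 0.1629, so P(A) = 0.1629/(1+0.1629) ≈ 0.14.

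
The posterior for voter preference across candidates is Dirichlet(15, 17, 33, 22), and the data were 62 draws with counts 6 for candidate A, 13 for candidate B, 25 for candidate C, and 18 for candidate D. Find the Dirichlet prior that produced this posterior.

For a Dirichlet(α) prior with multinomial counts c, the posterior is Dirichlet(α + c) componentwise.
Subtract each count from the matching posterior parameter: 15−6=9, 17−13=4, 33−25=8, 22−18=4.

Dirichlet(9, 4, 8, 4)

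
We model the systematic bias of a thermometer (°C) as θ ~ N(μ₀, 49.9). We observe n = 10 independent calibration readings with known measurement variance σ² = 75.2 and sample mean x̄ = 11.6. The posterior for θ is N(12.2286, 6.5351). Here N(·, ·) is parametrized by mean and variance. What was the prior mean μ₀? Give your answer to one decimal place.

μ₀ = 16.4

The posterior mean is a precision-weighted average: μ_n = (τ₀μ₀ + τ_data·x̄)/(τ₀+τ_data), with τ₀=1/σ₀² and τ_data=n/σ².
Here τ₀ = 1/49.9 = 0.020040 and τ_data = 10/75.2 = 0.132979, so τ_n = 0.153019.
Rearranging for μ₀: μ₀ = (μ_n·τ_n − τ_data·x̄)/τ₀ = (12.2286·0.153019 − 0.132979·11.6) / 0.020040 = 0.328652/0.020040 ≈ 16.4.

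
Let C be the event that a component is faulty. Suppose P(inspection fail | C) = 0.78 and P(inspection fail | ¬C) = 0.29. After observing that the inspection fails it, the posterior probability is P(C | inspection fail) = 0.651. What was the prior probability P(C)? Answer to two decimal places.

P(C) = 0.41

Bayes' rule in odds form gives O(C|E) = O(C)·[P(E|C)/P(E|¬C)], hence O(C) = O(C|E)/LR.
Posterior odds = 0.651/(1−0.651) = 1.8653. LR = 0.78/0.29 = 2.6897.
Prior odds = 1.8653/2.6897 = 0.6935, so P(C) = 0.6935/(1+0.6935) ≈ 0.41.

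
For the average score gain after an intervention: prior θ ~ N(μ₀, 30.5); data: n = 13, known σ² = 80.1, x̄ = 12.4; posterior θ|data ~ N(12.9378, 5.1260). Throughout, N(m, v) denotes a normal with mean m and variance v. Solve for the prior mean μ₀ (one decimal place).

The posterior mean is a precision-weighted average: μ_n = (τ₀μ₀ + τ_data·x̄)/(τ₀+τ_data), with τ₀=1/σ₀² and τ_data=n/σ².
Here τ₀ = 1/30.5 = 0.032787 and τ_data = 13/80.1 = 0.162297, so τ_n = 0.195084.
Rearranging for μ₀: μ₀ = (μ_n·τ_n − τ_data·x̄)/τ₀ = (12.9378·0.195084 − 0.162297·12.4) / 0.032787 = 0.511475/0.032787 ≈ 15.6.

μ₀ = 15.6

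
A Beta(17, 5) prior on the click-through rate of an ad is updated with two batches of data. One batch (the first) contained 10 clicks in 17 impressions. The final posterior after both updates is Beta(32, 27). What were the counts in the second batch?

5 clicks and 15 non-clicks

Sequential conjugate updates are equivalent to a single update on the pooled data, so total successes = posterior α − prior α and total failures = posterior β − prior β.
Total across both batches: 32−17=15 clicks, 27−5=22 non-clicks.
Subtract the first batch: 15−10=5 clicks and 22−7=15 non-clicks.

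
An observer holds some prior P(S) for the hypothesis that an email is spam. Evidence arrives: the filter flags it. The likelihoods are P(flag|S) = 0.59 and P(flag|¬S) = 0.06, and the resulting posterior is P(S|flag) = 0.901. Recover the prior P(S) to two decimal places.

P(S) = 0.48

Bayes' rule in odds form gives O(S|E) = O(S)·[P(E|S)/P(E|¬S)], hence O(S) = O(S|E)/LR.
Posterior odds = 0.901/(1−0.901) = 9.1010. LR = 0.59/0.06 = 9.8333.
Prior odds = 9.1010/9.8333 = 0.9255, so P(S) = 0.9255/(1+0.9255) ≈ 0.48.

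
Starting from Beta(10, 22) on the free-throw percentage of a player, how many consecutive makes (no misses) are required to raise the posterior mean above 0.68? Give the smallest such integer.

k = 37

After k makes and 0 misses the posterior is Beta(10+k, 22), with mean (10+k)/(10+22+k).
Set (10+k)/(32+k) > 0.68 and solve: k > (0.68·32 − 10)/(1 − 0.68) = 36.750.
The smallest integer exceeding 36.750 is 37.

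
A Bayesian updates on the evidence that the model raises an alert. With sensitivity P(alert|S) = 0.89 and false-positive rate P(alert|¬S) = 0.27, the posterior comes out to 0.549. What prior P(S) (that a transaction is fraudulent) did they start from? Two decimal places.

P(S) = 0.27

Bayes' rule in odds form gives O(S|E) = O(S)·[P(E|S)/P(E|¬S)], hence O(S) = O(S|E)/LR.
Posterior odds = 0.549/(1−0.549) = 1.2173. LR = 0.89/0.27 = 3.2963.
Prior odds = 1.2173/3.2963 = 0.3693, so P(S) = 0.3693/(1+0.3693) ≈ 0.27.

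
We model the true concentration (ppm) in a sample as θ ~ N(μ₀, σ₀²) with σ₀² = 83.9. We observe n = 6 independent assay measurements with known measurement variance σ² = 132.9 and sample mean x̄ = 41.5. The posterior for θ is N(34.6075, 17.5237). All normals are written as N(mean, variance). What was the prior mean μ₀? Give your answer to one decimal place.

μ₀ = 8.5

With known observation variance, the Normal–Normal posterior has precision τ_n = τ₀ + n/σ² and mean μ_n = (τ₀μ₀ + (n/σ²)x̄)/τ_n.
Here τ₀ = 1/83.9 = 0.011919 and τ_data = 6/132.9 = 0.045147, so τ_n = 0.057066.
Rearranging for μ₀: μ₀ = (μ_n·τ_n − τ_data·x̄)/τ₀ = (34.6075·0.057066 − 0.045147·41.5) / 0.011919 = 0.101311/0.011919 ≈ 8.5.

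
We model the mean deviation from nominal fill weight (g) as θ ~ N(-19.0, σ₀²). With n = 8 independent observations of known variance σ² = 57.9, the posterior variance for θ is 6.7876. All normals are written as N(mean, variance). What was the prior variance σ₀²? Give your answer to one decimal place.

Posterior precision equals prior precision plus data precision: 1/σ_n² = 1/σ₀² + n/σ².
So 1/σ₀² = 1/6.7876 − 8/57.9 = 0.147327 − 0.138169 = 0.009158.
Hence σ₀² = 1/0.009158 ≈ 109.2.

σ₀² = 109.2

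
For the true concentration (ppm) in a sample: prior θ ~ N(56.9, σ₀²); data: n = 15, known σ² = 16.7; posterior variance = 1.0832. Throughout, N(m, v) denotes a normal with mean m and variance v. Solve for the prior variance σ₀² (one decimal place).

σ₀² = 40.0

Posterior precision equals prior precision plus data precision: 1/σ_n² = 1/σ₀² + n/σ².
So 1/σ₀² = 1/1.0832 − 15/16.7 = 0.923191 − 0.898204 = 0.024987.
Hence σ₀² = 1/0.024987 ≈ 40.0.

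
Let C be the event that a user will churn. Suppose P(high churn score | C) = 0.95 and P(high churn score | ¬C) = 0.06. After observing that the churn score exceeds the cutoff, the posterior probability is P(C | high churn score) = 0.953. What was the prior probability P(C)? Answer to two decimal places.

In odds form, posterior odds = prior odds × likelihood ratio, so prior odds = posterior odds ÷ LR.
Posterior odds = 0.953/(1−0.953) = 20.2766. LR = 0.95/0.06 = 15.8333.
Prior odds = 20.2766/15.8333 = 1.2806, so P(C) = 1.2806/(1+1.2806) ≈ 0.56.

P(C) = 0.56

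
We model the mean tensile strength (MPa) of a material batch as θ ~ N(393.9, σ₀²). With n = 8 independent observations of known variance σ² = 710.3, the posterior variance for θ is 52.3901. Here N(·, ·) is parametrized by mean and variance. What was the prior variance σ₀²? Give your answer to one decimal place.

σ₀² = 127.8

For the Normal–Normal model with known σ², precisions add: τ_n = τ₀ + n/σ².
So 1/σ₀² = 1/52.3901 − 8/710.3 = 0.019088 − 0.011263 = 0.007825.
Hence σ₀² = 1/0.007825 ≈ 127.8.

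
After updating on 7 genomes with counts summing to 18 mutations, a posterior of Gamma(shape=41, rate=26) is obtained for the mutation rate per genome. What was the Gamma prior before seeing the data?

Gamma–Poisson conjugacy: posterior shape = α + Σxᵢ, posterior rate = β + n.
So α = 41 − 18 = 23 and β = 26 − 7 = 19.

Gamma(shape=23, rate=19)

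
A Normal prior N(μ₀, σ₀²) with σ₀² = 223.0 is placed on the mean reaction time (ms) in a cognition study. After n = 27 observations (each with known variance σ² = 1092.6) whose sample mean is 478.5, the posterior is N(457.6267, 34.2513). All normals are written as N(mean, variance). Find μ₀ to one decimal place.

The posterior mean is a precision-weighted average: μ_n = (τ₀μ₀ + τ_data·x̄)/(τ₀+τ_data), with τ₀=1/σ₀² and τ_data=n/σ².
Here τ₀ = 1/223.0 = 0.004484 and τ_data = 27/1092.6 = 0.024712, so τ_n = 0.029196.
Rearranging for μ₀: μ₀ = (μ_n·τ_n − τ_data·x̄)/τ₀ = (457.6267·0.029196 − 0.024712·478.5) / 0.004484 = 1.536177/0.004484 ≈ 342.6.

μ₀ = 342.6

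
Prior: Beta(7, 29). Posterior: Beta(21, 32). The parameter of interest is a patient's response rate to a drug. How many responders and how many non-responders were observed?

Under Beta–binomial conjugacy the posterior parameters are (α+s, β+f).
Match parameters: s=21−7=14, f=32−29=3.

14 responders and 3 non-responders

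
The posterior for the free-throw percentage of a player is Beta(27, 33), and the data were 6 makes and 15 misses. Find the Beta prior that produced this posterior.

Under Beta–binomial conjugacy the posterior parameters are (a+s, b+f).
So a = 27 − 6 = 21 and b = 33 − 15 = 18.

Beta(21, 18)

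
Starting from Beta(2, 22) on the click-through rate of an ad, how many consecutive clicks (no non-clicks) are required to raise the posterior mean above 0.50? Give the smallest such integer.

k = 21

After k clicks and 0 non-clicks the posterior is Beta(2+k, 22), with mean (2+k)/(2+22+k).
Set (2+k)/(24+k) > 0.50 and solve: k > (0.50·24 − 2)/(1 − 0.50) = 20.000.
The smallest integer exceeding 20.000 is 21, and checking k=21: (23)/(45) = 0.5111 > 0.50.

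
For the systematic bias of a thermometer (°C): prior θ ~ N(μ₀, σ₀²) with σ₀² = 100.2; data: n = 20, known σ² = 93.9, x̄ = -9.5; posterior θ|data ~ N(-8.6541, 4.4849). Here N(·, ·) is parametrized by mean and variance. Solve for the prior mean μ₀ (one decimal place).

With known observation variance, the Normal–Normal posterior has precision τ_n = τ₀ + n/σ² and mean μ_n = (τ₀μ₀ + (n/σ²)x̄)/τ_n.
Here τ₀ = 1/100.2 = 0.009980 and τ_data = 20/93.9 = 0.212993, so τ_n = 0.222973.
Rearranging for μ₀: μ₀ = (μ_n·τ_n − τ_data·x̄)/τ₀ = (-8.6541·0.222973 − 0.212993·-9.5) / 0.009980 = 0.093803/0.009980 ≈ 9.4.

μ₀ = 9.4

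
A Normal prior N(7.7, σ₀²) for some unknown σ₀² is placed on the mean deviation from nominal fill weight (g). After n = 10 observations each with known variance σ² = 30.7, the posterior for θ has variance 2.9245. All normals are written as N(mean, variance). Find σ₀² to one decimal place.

σ₀² = 61.7

For the Normal–Normal model with known σ², precisions add: τ_n = τ₀ + n/σ².
So 1/σ₀² = 1/2.9245 − 10/30.7 = 0.341939 − 0.325733 = 0.016206.
Hence σ₀² = 1/0.016206 ≈ 61.7.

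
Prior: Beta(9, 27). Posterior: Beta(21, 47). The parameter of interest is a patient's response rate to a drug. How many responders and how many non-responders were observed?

Beta is conjugate to the binomial likelihood: posterior = Beta(α+s, β+f).
So s = 21 − 9 = 12 and f = 47 − 27 = 20.

12 responders and 20 non-responders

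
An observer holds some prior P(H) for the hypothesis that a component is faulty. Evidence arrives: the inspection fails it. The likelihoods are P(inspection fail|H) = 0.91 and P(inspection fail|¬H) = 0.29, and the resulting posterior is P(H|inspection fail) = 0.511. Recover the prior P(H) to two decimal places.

P(H) = 0.25

In odds form, posterior odds = prior odds × likelihood ratio, so prior odds = posterior odds ÷ LR.
Posterior odds = 0.511/(1−0.511) = 1.0450. LR = 0.91/0.29 = 3.1379.
Prior odds = 1.0450/3.1379 = 0.3330, so P(H) = 0.3330/(1+0.3330) ≈ 0.25.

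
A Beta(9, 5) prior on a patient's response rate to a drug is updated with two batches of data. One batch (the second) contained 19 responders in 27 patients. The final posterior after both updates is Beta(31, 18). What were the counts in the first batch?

3 responders and 5 non-responders

Because Beta–binomial updating is additive in the counts, the combined data contributed (α_post−α_prior, β_post−β_prior) successes and failures.
Total across both batches: 31−9=22 responders, 18−5=13 non-responders.
Subtract the second batch: 22−19=3 responders and 13−8=5 non-responders.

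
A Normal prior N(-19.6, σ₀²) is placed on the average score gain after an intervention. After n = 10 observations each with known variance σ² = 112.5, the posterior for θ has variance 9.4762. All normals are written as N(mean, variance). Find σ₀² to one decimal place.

σ₀² = 60.1

For the Normal–Normal model with known σ², precisions add: τ_n = τ₀ + n/σ².
So 1/σ₀² = 1/9.4762 − 10/112.5 = 0.105528 − 0.088889 = 0.016639.
Hence σ₀² = 1/0.016639 ≈ 60.1.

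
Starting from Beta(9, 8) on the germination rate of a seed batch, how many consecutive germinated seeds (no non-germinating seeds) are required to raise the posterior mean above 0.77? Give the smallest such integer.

After k germinated seeds and 0 non-germinating seeds the posterior is Beta(9+k, 8), with mean (9+k)/(9+8+k).
Set (9+k)/(17+k) > 0.77 and solve: k > (0.77·17 − 9)/(1 − 0.77) = 17.783.
The smallest integer exceeding 17.783 is 18, and checking k=18: (27)/(35) = 0.7714 > 0.77.

k = 18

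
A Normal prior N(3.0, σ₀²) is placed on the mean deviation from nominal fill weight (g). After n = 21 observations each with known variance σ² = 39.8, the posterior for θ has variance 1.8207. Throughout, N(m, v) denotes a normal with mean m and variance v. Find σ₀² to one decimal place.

Posterior precision equals prior precision plus data precision: 1/σ_n² = 1/σ₀² + n/σ².
So 1/σ₀² = 1/1.8207 − 21/39.8 = 0.549239 − 0.527638 = 0.021601.
Hence σ₀² = 1/0.021601 ≈ 46.3.

σ₀² = 46.3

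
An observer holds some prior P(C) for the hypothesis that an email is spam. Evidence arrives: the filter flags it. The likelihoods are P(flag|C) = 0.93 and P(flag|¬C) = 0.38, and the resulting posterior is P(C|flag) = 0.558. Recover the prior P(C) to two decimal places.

Bayes' rule in odds form gives O(C|E) = O(C)·[P(E|C)/P(E|¬C)], hence O(C) = O(C|E)/LR.
Posterior odds = 0.558/(1−0.558) = 1.2624. LR = 0.93/0.38 = 2.4474.
Prior odds = 1.2624/2.4474 = 0.5158, so P(C) = 0.5158/(1+0.5158) ≈ 0.34.

P(C) = 0.34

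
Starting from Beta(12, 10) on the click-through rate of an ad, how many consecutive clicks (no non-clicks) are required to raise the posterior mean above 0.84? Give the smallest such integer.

After k clicks and 0 non-clicks the posterior is Beta(12+k, 10), with mean (12+k)/(12+10+k).
Set (12+k)/(22+k) > 0.84 and solve: k > (0.84·22 − 12)/(1 − 0.84) = 40.500.
The smallest integer exceeding 40.500 is 41.

k = 41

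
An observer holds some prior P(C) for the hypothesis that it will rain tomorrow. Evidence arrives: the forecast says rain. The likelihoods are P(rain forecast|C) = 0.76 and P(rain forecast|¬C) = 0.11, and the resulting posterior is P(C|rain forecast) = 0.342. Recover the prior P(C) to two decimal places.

In odds form, posterior odds = prior odds × likelihood ratio, so prior odds = posterior odds ÷ LR.
Posterior odds = 0.342/(1−0.342) = 0.5198. LR = 0.76/0.11 = 6.9091.
Prior odds = 0.5198/6.9091 = 0.0752, so P(C) = 0.0752/(1+0.0752) ≈ 0.07.

P(C) = 0.07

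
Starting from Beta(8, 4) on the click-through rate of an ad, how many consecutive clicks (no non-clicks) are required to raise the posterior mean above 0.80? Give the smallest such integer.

k = 9

After k clicks and 0 non-clicks the posterior is Beta(8+k, 4), with mean (8+k)/(8+4+k).
Set (8+k)/(12+k) > 0.80 and solve: k > (0.80·12 − 8)/(1 − 0.80) = 8.000.
The smallest integer exceeding 8.000 is 9, and checking k=9: (17)/(21) = 0.8095 > 0.80.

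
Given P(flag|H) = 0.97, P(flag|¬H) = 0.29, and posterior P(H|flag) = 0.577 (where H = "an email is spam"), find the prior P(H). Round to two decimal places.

P(H) = 0.29

In odds form, posterior odds = prior odds × likelihood ratio, so prior odds = posterior odds ÷ LR.
Posterior odds = 0.577/(1−0.577) = 1.3641. LR = 0.97/0.29 = 3.3448.
Prior odds = 1.3641/3.3448 = 0.4078, so P(H) = 0.4078/(1+0.4078) ≈ 0.29.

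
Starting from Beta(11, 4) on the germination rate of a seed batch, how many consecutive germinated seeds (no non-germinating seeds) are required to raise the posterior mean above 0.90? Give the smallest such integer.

k = 26

After k germinated seeds and 0 non-germinating seeds the posterior is Beta(11+k, 4), with mean (11+k)/(11+4+k).
Set (11+k)/(15+k) > 0.90 and solve: k > (0.90·15 − 11)/(1 − 0.90) = 25.000.
The smallest integer exceeding 25.000 is 26.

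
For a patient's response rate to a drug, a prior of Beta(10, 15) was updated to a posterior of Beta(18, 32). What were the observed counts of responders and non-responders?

8 responders and 17 non-responders

A Beta(a, b) prior with s successes and f failures in binomial data gives a Beta(a+s, b+f) posterior.
So s = 18 − 10 = 8 and f = 32 − 15 = 17.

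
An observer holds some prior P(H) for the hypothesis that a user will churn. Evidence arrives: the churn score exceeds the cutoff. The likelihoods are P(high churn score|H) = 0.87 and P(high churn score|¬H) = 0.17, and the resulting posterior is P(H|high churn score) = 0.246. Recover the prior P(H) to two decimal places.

P(H) = 0.06

In odds form, posterior odds = prior odds × likelihood ratio, so prior odds = posterior odds ÷ LR.
Posterior odds = 0.246/(1−0.246) = 0.3263. LR = 0.87/0.17 = 5.1176.
Prior odds = 0.3263/5.1176 = 0.0638, so P(H) = 0.0638/(1+0.0638) ≈ 0.06.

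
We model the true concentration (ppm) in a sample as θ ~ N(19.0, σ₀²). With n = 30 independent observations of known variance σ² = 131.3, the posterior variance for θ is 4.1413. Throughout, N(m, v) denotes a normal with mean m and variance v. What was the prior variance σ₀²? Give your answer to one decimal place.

Posterior precision equals prior precision plus data precision: 1/σ_n² = 1/σ₀² + n/σ².
So 1/σ₀² = 1/4.1413 − 30/131.3 = 0.241470 − 0.228484 = 0.012986.
Hence σ₀² = 1/0.012986 ≈ 77.0.

σ₀² = 77.0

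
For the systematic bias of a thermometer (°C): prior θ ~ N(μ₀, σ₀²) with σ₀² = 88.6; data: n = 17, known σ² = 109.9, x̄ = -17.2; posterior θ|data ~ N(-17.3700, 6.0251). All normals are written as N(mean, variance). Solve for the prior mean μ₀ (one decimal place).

μ₀ = -19.7

With known observation variance, the Normal–Normal posterior has precision τ_n = τ₀ + n/σ² and mean μ_n = (τ₀μ₀ + (n/σ²)x̄)/τ_n.
Here τ₀ = 1/88.6 = 0.011287 and τ_data = 17/109.9 = 0.154686, so τ_n = 0.165973.
Rearranging for μ₀: μ₀ = (μ_n·τ_n − τ_data·x̄)/τ₀ = (-17.3700·0.165973 − 0.154686·-17.2) / 0.011287 = -0.222352/0.011287 ≈ -19.7.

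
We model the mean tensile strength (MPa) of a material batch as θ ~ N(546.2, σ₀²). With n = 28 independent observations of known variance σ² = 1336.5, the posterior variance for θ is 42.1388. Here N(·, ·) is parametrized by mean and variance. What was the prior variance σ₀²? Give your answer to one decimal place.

σ₀² = 359.6

Posterior precision equals prior precision plus data precision: 1/σ_n² = 1/σ₀² + n/σ².
So 1/σ₀² = 1/42.1388 − 28/1336.5 = 0.023731 − 0.020950 = 0.002781.
Hence σ₀² = 1/0.002781 ≈ 359.6.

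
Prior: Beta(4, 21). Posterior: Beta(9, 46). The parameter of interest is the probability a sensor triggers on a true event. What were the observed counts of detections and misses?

Under Beta–binomial conjugacy the posterior parameters are (a+s, b+f).
Match parameters: s=9−4=5, f=46−21=25.

5 detections and 25 misses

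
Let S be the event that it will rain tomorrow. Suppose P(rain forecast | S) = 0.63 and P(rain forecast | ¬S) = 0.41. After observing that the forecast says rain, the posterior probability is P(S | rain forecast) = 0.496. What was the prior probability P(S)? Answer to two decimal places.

Bayes' rule in odds form gives O(S|E) = O(S)·[P(E|S)/P(E|¬S)], hence O(S) = O(S|E)/LR.
Posterior odds = 0.496/(1−0.496) = 0.9841. LR = 0.63/0.41 = 1.5366.
Prior odds = 0.9841/1.5366 = 0.6404, so P(S) = 0.6404/(1+0.6404) ≈ 0.39.

P(S) = 0.39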